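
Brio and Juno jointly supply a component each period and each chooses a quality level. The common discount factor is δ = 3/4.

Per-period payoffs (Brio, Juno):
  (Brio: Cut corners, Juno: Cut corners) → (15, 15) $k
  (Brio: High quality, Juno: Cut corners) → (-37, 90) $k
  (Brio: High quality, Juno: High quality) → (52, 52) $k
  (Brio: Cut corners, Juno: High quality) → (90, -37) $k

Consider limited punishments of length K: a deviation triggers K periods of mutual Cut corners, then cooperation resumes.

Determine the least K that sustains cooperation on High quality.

No profitable deviation requires (52−15)(δ+…+δ^K) ≥ 90−52, i.e. δ+…+δ^K ≥ 38/37 ≈ 1.0270.
With δ = 3/4, the partial sums are K=1: 0.7500, K=2: 1.3125.
K = 2 is the first length at which the sum reaches 1.0270.

2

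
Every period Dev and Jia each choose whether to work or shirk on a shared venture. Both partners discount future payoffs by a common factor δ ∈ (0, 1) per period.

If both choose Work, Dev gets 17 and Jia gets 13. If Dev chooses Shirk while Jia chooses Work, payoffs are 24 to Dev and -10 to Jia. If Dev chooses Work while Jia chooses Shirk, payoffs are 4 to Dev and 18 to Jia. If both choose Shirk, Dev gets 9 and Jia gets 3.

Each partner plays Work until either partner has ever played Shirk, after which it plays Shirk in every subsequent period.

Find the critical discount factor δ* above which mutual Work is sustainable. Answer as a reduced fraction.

7/15

For Dev: deviation gain 24−17 = 7, per-period punishment loss 17−9 = 8. IC gives δ ≥ 7/15.
For Jia: gain 5, loss 10 per period, so δ ≥ 5/15 = 1/3.
The tighter constraint is Dev's, so cooperation needs δ ≥ 7/15.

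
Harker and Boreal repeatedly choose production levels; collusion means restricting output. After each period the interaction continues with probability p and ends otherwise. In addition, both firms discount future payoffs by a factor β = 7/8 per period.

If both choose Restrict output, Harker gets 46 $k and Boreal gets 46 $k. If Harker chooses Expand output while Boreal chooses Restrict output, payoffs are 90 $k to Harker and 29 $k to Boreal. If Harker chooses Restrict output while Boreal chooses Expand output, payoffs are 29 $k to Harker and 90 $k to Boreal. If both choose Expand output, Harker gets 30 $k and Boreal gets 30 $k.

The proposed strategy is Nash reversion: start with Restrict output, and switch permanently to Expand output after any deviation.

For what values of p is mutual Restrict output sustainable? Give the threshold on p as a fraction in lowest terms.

88/105

With continuation probability p and discount β, the effective per-period discount factor is βp.
Grim-trigger IC: βp ≥ (90−46)/(90−30) = 11/15.
So p ≥ (11/15)/(7/8) = 88/105.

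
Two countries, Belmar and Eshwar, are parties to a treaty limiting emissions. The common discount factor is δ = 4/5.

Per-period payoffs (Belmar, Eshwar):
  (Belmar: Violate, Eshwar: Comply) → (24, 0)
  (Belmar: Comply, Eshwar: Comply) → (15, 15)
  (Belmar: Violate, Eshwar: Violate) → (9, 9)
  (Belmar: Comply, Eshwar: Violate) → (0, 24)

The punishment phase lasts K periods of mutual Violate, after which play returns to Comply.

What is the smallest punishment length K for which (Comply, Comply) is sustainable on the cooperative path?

3

Need Σ_{k=1}^{K} δ^k ≥ (24−15)/(15−9) = 1.5000 at δ = 4/5.
At K = 2 the sum is 1.4400 < 1.5000; at K = 3 it is 1.9520 ≥ 1.5000.
So the minimum punishment length is K = 3.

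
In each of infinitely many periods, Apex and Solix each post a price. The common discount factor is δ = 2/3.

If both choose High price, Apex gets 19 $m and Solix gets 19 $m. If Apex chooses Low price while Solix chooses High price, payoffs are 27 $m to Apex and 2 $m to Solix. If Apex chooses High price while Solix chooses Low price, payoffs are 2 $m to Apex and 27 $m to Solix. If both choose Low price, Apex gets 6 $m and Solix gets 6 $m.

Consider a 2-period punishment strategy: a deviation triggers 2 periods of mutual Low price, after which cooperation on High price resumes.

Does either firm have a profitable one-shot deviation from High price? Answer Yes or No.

A one-shot deviation gives 27 now, then 6 for 2 periods, then back to 19.
Gain from deviating: (27−19) today; loss: (19−6) in each of the next 2 periods.
No-deviation condition: (19−6)(δ+…+δ^2) ≥ 27−19, i.e. δ+…+δ^2 ≥ 8/13.
At δ = 2/3: δ+…+δ^2 = 1.1111 ≥ 0.6154.
So cooperation is sustainable.

No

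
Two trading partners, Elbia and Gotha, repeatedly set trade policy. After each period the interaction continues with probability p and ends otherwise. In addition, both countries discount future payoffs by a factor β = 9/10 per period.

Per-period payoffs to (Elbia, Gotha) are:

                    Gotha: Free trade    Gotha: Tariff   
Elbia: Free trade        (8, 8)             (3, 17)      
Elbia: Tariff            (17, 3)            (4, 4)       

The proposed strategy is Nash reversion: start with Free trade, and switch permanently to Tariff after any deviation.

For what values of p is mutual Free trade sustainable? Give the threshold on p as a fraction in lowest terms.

With continuation probability p and discount β, the effective per-period discount factor is βp.
Grim-trigger IC: βp ≥ (17−8)/(17−4) = 9/13.
So p ≥ (9/13)/(9/10) = 10/13.

10/13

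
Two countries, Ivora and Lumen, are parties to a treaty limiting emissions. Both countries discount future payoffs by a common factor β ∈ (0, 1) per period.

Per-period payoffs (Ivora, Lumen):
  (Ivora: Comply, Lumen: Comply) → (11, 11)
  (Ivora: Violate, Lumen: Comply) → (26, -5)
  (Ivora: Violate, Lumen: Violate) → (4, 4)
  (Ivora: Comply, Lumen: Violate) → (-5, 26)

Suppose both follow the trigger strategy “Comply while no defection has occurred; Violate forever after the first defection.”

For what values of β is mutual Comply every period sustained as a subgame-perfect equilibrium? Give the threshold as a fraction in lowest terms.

Under grim trigger the critical discount factor is (T−C)/(T−P) with T = 26, C = 11, P = 4.
β* = (26−11)/(26−4) = 15/22.

15/22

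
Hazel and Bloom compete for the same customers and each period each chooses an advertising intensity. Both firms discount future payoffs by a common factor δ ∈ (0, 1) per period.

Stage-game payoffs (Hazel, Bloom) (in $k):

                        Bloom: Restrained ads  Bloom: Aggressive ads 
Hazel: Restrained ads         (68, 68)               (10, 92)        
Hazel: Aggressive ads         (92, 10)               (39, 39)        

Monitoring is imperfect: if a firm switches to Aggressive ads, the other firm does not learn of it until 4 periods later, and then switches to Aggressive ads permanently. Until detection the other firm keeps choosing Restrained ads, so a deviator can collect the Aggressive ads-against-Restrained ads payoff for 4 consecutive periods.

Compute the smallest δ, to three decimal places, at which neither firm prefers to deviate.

The best deviation is to choose Aggressive ads for all 4 undetected periods, earning 92 each, then 39 forever once detected.
Deviation value: 92(1−δ^4)/(1−δ) + 39δ^4/(1−δ); cooperation value: 68/(1−δ).
IC: 68 ≥ 92(1−δ^4) + 39δ^4 = 92 − 53δ^4.
So δ^4 ≥ 24/53, giving δ ≥ (24/53)^(1/4) ≈ 0.820.

0.820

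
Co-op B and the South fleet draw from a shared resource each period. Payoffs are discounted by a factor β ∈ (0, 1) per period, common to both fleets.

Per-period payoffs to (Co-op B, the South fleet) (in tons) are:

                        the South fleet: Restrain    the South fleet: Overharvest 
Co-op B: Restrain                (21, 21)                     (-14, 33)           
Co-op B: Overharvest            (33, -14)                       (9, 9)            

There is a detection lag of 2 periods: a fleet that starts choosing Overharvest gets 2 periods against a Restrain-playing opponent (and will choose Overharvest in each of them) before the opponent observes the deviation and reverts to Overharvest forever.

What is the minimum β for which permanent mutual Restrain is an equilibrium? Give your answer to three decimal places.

Deviating for the 2 undetected periods gains 33−21 = 12 per period over cooperation, then loses 21−9 = 12 per period forever once punishment starts.
Gain: 12(1 + β + … + β^1); loss: 12·β^2/(1−β).
No profitable deviation ⇔ 12(1−β^2) ≤ 12·β^2, i.e. β^2 ≥ 12/(12+12) = 1/2.
Hence β ≥ (1/2)^(1/2) ≈ 0.707.

0.707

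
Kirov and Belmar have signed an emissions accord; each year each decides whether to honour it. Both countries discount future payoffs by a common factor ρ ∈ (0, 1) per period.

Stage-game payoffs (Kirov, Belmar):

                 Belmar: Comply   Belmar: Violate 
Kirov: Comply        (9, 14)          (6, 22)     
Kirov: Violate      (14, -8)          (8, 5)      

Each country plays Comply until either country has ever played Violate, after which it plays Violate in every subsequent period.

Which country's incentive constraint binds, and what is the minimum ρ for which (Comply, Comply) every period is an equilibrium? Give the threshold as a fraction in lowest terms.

For Kirov: deviation gain 14−9 = 5, per-period punishment loss 9−8 = 1. IC gives ρ ≥ 5/6.
For Belmar: gain 8, loss 9 per period, so ρ ≥ 8/17.
The tighter constraint is Kirov's, so cooperation needs ρ ≥ 5/6.

Kirov; ρ ≥ 5/6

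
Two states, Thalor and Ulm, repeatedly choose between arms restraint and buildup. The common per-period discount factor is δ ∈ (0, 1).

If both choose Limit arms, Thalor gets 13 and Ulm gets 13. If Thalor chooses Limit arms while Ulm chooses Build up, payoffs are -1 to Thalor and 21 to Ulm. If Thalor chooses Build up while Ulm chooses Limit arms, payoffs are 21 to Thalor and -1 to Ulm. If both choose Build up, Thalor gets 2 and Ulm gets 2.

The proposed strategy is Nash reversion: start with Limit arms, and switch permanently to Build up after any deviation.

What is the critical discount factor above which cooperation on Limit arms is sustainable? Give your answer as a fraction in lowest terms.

13/(1−δ) ≥ 21 + 2δ/(1−δ)
13 ≥ 21 − 19δ
δ ≥ 8/19.

8/19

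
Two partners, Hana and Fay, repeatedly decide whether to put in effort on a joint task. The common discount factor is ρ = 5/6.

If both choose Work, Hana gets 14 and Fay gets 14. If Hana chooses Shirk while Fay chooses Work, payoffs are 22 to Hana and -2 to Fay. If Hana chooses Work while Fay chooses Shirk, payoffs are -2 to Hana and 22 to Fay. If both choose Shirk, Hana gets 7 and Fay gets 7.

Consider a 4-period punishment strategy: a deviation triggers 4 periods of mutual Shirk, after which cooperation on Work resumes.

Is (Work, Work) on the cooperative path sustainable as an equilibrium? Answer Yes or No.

A one-shot deviation gives 22 now, then 7 for 4 periods, then back to 14.
Gain from deviating: (22−14) today; loss: (14−7) in each of the next 4 periods.
No-deviation condition: (14−7)(ρ+…+ρ^4) ≥ 22−14, i.e. ρ+…+ρ^4 ≥ 8/7.
At ρ = 5/6: ρ+…+ρ^4 = 2.5887 ≥ 1.1429.
So cooperation is sustainable.

Yes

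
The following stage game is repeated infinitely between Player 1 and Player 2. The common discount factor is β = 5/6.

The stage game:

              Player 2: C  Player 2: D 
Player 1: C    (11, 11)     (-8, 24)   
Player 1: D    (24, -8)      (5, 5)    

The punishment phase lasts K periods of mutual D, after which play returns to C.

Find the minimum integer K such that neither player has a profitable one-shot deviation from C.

IC: β(1−β^K)/(1−β) ≥ (24−11)/(11−5) = 13/6.
With β = 5/6: need 1 − β^K ≥ 13/6·(1−5/6)/(5/6), i.e. β^K ≤ 0.5667.
Since (5/6)^3 = 0.5787 and (5/6)^4 = 0.4823, the smallest such K is 4.

4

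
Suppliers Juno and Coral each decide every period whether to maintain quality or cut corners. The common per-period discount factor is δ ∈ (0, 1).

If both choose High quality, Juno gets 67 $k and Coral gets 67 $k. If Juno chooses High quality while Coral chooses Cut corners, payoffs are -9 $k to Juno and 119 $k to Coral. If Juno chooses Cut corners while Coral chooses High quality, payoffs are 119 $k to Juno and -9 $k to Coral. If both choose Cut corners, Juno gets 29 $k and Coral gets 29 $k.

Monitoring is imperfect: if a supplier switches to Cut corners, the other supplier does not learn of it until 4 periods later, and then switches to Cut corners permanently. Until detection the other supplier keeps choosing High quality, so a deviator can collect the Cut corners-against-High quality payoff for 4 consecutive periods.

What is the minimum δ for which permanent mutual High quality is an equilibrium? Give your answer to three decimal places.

Deviating for the 4 undetected periods gains 119−67 = 52 per period over cooperation, then loses 67−29 = 38 per period forever once punishment starts.
Gain: 52(1 + δ + … + δ^3); loss: 38·δ^4/(1−δ).
No profitable deviation ⇔ 52(1−δ^4) ≤ 38·δ^4, i.e. δ^4 ≥ 52/(52+38) = 26/45.
Hence δ ≥ (26/45)^(1/4) ≈ 0.872.

0.872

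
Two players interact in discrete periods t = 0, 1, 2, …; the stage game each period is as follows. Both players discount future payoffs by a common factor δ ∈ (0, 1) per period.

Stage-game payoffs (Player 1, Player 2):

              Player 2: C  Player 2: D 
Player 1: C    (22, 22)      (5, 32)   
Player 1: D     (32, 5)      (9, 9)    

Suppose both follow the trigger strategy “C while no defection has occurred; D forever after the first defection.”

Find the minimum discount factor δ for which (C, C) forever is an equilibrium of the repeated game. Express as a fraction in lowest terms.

10/23

Cooperation forever yields 22 each period: 22/(1−δ).
Deviating yields 32 once, then 9 forever: 32 + 9δ/(1−δ).
No profitable deviation requires 22/(1−δ) ≥ 32 + 9δ/(1−δ).
Multiplying by (1−δ): 22 ≥ 32(1−δ) + 9δ = 32 − 23δ.
So 23δ ≥ 10, i.e. δ ≥ 10/23.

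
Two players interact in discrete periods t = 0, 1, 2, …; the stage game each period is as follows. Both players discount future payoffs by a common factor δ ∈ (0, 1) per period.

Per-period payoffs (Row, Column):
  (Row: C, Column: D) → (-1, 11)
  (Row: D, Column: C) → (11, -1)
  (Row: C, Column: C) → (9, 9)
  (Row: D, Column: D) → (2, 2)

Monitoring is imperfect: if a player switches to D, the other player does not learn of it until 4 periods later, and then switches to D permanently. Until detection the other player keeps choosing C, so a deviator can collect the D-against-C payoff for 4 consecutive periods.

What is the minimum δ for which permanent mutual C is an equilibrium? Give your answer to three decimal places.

0.687

A deviator earns 11 for 4 periods, then 2 forever; cooperating earns 9 forever. Multiplying the IC by (1−δ):
9 ≥ 11(1−δ^4) + 2δ^4, so 9·δ^4 ≥ 2 and δ^4 ≥ 2/9.
δ ≥ (2/9)^(1/4) ≈ 0.687.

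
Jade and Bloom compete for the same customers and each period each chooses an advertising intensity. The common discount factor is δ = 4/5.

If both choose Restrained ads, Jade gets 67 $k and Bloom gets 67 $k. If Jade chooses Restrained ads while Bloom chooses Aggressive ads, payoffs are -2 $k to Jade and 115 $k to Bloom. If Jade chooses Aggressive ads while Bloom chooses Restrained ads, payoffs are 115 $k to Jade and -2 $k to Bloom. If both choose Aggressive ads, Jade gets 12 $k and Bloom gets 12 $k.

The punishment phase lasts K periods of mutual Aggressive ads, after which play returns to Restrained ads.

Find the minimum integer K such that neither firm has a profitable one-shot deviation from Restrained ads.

No profitable deviation requires (67−12)(δ+…+δ^K) ≥ 115−67, i.e. δ+…+δ^K ≥ 48/55 ≈ 0.8727.
With δ = 4/5, the partial sums are K=1: 0.8000, K=2: 1.4400.
K = 2 is the first length at which the sum reaches 0.8727.

2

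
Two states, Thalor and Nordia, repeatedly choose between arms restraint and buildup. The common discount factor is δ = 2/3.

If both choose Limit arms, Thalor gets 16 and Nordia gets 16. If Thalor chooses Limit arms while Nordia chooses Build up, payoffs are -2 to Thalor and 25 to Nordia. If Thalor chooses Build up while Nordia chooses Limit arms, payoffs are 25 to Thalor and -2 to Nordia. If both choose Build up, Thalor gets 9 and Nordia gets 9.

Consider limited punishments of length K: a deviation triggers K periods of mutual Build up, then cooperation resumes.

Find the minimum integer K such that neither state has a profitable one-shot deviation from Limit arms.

IC: δ(1−δ^K)/(1−δ) ≥ (25−16)/(16−9) = 9/7.
With δ = 2/3: need 1 − δ^K ≥ 9/7·(1−2/3)/(2/3), i.e. δ^K ≤ 0.3571.
Since (2/3)^2 = 0.4444 and (2/3)^3 = 0.2963, the smallest such K is 3.

3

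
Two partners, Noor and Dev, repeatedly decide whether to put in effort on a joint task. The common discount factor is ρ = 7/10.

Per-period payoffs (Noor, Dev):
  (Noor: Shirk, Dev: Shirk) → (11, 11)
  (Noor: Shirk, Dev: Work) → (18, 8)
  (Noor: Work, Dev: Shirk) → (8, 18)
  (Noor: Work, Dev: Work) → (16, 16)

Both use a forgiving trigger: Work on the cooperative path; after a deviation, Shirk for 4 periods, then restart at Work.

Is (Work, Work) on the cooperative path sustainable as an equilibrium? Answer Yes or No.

Yes

IC: ρ+…+ρ^4 ≥ (18−16)/(16−11) = 2/5.
At ρ = 7/10: partial sum = 1.7731 ≥ 0.4000. Cooperation sustainable.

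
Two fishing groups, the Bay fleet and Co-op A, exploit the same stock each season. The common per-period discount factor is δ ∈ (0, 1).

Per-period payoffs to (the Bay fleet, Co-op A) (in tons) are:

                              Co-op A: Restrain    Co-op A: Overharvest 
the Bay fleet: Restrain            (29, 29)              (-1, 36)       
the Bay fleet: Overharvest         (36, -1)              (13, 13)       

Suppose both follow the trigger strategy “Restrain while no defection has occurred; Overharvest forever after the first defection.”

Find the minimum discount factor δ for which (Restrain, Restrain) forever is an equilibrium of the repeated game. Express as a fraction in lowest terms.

29/(1−δ) ≥ 36 + 13δ/(1−δ)
29 ≥ 36 − 23δ
δ ≥ 7/23.

7/23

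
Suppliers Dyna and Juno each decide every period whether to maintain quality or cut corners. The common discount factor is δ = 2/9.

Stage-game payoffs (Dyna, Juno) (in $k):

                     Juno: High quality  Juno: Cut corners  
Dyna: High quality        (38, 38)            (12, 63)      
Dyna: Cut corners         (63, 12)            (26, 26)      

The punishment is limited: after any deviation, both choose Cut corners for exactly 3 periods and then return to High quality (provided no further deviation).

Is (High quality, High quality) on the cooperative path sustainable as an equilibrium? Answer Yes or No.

No

Comparing payoff streams over the 4 periods until play realigns: cooperate → 38(1+δ+…+δ^3); deviate → 63 + 26(δ+…+δ^3).
Cooperation is sustained iff (38−26)(δ+…+δ^3) ≥ 63−38.
δ+…+δ^3 = 2/9·(1−(2/9)^3)/(1−2/9) = 0.2826, and (63−38)/(38−26) = 2.0833.
0.2826 < 2.0833, so cooperation is not sustainable.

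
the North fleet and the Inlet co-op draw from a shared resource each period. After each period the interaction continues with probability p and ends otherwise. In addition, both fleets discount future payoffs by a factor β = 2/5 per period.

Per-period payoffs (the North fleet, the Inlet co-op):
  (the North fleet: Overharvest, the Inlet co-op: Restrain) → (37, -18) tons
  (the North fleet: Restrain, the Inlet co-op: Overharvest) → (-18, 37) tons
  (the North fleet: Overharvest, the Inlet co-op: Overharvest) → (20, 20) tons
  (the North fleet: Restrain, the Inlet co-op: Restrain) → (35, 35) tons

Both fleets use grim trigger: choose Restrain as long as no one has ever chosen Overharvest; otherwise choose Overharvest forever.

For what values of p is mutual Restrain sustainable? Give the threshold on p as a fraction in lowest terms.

5/17

Expected continuation weight on next period's payoff is β·p = 2/5·p, which plays the role of the discount factor.
Cooperation requires 2/5·p ≥ (37−35)/(37−20) = 2/17, hence p ≥ 5/17.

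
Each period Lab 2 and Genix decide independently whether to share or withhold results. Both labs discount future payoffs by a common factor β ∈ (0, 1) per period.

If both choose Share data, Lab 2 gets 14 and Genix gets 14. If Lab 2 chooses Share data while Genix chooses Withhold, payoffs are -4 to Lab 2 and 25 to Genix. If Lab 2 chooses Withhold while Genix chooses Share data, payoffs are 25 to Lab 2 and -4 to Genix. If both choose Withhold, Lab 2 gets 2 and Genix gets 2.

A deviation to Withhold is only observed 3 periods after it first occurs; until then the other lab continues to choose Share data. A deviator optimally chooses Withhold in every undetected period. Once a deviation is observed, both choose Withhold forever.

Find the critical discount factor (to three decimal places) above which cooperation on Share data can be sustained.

0.782

The best deviation is to choose Withhold for all 3 undetected periods, earning 25 each, then 2 forever once detected.
Deviation value: 25(1−β^3)/(1−β) + 2β^3/(1−β); cooperation value: 14/(1−β).
IC: 14 ≥ 25(1−β^3) + 2β^3 = 25 − 23β^3.
So β^3 ≥ 11/23, giving β ≥ (11/23)^(1/3) ≈ 0.782.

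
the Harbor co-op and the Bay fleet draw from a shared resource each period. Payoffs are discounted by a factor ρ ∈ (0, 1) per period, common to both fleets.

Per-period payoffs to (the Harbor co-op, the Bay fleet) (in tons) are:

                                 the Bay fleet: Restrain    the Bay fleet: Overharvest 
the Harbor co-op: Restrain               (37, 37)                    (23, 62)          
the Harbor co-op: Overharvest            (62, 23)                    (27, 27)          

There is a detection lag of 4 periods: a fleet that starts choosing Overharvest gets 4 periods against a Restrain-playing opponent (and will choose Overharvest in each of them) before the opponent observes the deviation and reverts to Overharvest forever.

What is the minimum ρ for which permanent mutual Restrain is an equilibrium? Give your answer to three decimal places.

0.919

A deviator earns 62 for 4 periods, then 27 forever; cooperating earns 37 forever. Multiplying the IC by (1−ρ):
37 ≥ 62(1−ρ^4) + 27ρ^4, so 35·ρ^4 ≥ 25 and ρ^4 ≥ 5/7.
ρ ≥ (5/7)^(1/4) ≈ 0.919.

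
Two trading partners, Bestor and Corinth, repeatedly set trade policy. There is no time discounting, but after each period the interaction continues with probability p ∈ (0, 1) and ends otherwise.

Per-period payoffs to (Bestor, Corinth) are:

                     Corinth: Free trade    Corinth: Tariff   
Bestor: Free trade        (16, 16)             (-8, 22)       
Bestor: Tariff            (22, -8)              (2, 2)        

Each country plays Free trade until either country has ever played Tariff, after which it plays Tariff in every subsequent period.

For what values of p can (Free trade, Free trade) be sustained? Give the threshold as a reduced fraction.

3/10

With no time discounting, the continuation probability p plays the role of the discount factor.
Grim-trigger IC: 16/(1−p) ≥ 22 + 2p/(1−p) ⇒ p ≥ (22−16)/(22−2) = 3/10.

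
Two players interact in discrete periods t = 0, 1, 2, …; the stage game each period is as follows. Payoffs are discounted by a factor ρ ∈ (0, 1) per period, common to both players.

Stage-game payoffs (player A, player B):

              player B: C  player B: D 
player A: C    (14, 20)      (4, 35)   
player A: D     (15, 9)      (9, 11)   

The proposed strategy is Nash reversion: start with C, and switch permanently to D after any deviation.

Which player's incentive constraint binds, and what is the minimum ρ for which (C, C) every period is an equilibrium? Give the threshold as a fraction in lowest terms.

player A: cooperation gives 14 each period; deviation gives 15 once then 9 forever.
  14/(1−ρ) ≥ 15 + 9ρ/(1−ρ) ⇒ ρ ≥ 1/6.
player B: cooperation gives 20 each period; deviation gives 35 once then 11 forever.
  ρ ≥ 15/24 = 5/8.
Both must hold, so the binding constraint is player B's: ρ ≥ 5/8.

player B; ρ ≥ 5/8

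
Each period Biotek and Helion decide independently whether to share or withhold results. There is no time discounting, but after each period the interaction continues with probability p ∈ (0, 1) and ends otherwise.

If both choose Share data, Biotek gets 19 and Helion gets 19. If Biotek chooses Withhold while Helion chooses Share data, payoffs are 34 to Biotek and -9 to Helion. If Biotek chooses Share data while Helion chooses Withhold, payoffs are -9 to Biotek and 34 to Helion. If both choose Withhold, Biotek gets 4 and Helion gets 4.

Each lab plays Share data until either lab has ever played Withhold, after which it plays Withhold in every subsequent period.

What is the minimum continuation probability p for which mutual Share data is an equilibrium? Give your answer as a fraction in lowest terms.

1/2

Expected cooperation value is 19 + p·19 + p²·19 + … = 19/(1−p); deviation gives 34 + p·4/(1−p).
19 ≥ 34(1−p) + 4p ⇒ 30p ≥ 15 ⇒ p ≥ 15/30 = 1/2.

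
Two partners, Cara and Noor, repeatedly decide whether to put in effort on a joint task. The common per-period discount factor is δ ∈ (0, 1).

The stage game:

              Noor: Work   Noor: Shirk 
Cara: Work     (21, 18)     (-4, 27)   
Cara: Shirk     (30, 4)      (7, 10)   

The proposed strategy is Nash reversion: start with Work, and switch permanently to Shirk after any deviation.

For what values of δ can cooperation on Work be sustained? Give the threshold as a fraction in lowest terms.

9/17

For Cara: deviation gain 30−21 = 9, per-period punishment loss 21−7 = 14. IC gives δ ≥ 9/23.
For Noor: gain 9, loss 8 per period, so δ ≥ 9/17.
The tighter constraint is Noor's, so cooperation needs δ ≥ 9/17.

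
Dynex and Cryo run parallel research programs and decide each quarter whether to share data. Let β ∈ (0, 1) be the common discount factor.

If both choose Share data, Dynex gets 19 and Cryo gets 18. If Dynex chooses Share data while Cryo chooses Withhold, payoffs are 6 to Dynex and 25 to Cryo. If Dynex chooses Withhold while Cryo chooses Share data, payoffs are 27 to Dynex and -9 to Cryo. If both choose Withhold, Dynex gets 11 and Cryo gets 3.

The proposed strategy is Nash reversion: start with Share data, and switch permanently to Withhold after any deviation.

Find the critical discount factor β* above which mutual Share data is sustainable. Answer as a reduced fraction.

1/2

For Dynex: deviation gain 27−19 = 8, per-period punishment loss 19−11 = 8. IC gives β ≥ 8/16 = 1/2.
For Cryo: gain 7, loss 15 per period, so β ≥ 7/22.
The tighter constraint is Dynex's, so cooperation needs β ≥ 1/2.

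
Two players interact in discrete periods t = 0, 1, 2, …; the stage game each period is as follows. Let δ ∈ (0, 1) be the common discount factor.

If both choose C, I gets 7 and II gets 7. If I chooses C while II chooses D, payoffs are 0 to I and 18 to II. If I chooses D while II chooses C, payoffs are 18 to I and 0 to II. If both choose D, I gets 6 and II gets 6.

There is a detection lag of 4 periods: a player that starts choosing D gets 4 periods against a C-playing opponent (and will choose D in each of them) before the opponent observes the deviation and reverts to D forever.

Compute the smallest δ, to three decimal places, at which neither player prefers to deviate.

Deviating for the 4 undetected periods gains 18−7 = 11 per period over cooperation, then loses 7−6 = 1 per period forever once punishment starts.
Gain: 11(1 + δ + … + δ^3); loss: 1·δ^4/(1−δ).
No profitable deviation ⇔ 11(1−δ^4) ≤ 1·δ^4, i.e. δ^4 ≥ 11/(11+1) = 11/12.
Hence δ ≥ (11/12)^(1/4) ≈ 0.978.

0.978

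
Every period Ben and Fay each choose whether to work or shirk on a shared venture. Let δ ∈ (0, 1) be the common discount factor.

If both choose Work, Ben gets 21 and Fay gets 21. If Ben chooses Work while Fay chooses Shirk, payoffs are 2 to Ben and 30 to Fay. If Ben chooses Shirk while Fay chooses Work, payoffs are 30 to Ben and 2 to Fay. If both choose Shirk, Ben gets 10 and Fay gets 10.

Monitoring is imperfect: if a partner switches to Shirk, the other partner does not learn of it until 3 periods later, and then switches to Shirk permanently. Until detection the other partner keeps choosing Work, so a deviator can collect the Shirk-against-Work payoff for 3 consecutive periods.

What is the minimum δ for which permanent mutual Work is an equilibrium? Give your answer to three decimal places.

A deviator earns 30 for 3 periods, then 10 forever; cooperating earns 21 forever. Multiplying the IC by (1−δ):
21 ≥ 30(1−δ^3) + 10δ^3, so 20·δ^3 ≥ 9 and δ^3 ≥ 9/20.
δ ≥ (9/20)^(1/3) ≈ 0.766.

0.766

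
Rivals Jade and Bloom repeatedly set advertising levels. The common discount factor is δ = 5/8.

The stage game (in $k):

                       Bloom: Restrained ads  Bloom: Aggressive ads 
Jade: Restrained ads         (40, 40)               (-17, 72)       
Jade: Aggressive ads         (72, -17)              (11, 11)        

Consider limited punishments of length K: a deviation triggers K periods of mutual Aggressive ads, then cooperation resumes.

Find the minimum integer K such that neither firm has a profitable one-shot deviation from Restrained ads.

No profitable deviation requires (40−11)(δ+…+δ^K) ≥ 72−40, i.e. δ+…+δ^K ≥ 32/29 ≈ 1.1034.
With δ = 5/8, the partial sums are K=1: 0.6250, K=2: 1.0156, K=3: 1.2598.
K = 3 is the first length at which the sum reaches 1.1034.

3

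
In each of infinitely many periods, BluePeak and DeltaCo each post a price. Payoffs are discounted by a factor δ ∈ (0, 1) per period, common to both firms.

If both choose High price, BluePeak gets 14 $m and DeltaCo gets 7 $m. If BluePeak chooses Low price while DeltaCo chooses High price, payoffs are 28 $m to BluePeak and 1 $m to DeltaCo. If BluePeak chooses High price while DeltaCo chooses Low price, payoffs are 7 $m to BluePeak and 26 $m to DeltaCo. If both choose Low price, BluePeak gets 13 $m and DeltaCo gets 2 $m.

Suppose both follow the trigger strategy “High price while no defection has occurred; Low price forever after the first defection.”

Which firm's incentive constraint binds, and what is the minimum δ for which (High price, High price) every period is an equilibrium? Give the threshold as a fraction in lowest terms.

BluePeak; δ ≥ 14/15

For BluePeak: deviation gain 28−14 = 14, per-period punishment loss 14−13 = 1. IC gives δ ≥ 14/15.
For DeltaCo: gain 19, loss 5 per period, so δ ≥ 19/24.
The tighter constraint is BluePeak's, so cooperation needs δ ≥ 14/15.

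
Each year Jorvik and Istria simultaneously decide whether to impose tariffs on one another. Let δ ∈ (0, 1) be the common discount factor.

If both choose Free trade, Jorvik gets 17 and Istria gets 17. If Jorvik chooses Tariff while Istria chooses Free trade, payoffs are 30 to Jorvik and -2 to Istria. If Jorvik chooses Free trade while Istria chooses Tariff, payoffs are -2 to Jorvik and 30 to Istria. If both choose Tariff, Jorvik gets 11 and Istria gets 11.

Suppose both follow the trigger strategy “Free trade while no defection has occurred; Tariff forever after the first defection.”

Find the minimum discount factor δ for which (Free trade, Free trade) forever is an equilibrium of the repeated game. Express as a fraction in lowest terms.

Under grim trigger the critical discount factor is (T−C)/(T−P) with T = 30, C = 17, P = 11.
δ* = (30−17)/(30−11) = 13/19.

13/19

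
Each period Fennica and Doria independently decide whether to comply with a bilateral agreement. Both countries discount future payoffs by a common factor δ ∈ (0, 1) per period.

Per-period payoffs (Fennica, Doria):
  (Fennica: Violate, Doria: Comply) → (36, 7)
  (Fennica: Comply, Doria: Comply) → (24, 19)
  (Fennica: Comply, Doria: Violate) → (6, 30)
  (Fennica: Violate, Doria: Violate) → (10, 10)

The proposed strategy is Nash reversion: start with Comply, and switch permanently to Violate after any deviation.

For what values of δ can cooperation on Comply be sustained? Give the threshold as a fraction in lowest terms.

Fennica's threshold: (36−24)/(36−10) = 6/13.
Doria's threshold: (30−19)/(30−10) = 11/20.
6/13 < 11/20, so Doria binds and δ* = 11/20.

11/20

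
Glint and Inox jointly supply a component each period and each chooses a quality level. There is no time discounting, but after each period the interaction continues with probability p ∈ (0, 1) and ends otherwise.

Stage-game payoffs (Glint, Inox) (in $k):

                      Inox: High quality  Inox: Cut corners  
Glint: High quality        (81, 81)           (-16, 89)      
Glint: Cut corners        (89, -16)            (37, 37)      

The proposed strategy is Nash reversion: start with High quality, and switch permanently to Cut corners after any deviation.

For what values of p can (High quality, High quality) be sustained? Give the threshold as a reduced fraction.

2/13

With no time discounting, the continuation probability p plays the role of the discount factor.
Grim-trigger IC: 81/(1−p) ≥ 89 + 37p/(1−p) ⇒ p ≥ (89−81)/(89−37) = 2/13.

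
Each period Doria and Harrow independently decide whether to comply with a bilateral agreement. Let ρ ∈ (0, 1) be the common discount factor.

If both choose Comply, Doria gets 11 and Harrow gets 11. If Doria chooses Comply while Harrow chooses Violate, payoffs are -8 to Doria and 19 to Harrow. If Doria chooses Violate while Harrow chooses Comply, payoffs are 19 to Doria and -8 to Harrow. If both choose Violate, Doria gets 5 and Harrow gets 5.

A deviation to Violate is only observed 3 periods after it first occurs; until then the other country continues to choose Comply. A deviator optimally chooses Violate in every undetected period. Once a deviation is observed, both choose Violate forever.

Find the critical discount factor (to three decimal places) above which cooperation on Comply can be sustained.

0.830

A deviator earns 19 for 3 periods, then 5 forever; cooperating earns 11 forever. Multiplying the IC by (1−ρ):
11 ≥ 19(1−ρ^3) + 5ρ^3, so 14·ρ^3 ≥ 8 and ρ^3 ≥ 4/7.
ρ ≥ (4/7)^(1/3) ≈ 0.830.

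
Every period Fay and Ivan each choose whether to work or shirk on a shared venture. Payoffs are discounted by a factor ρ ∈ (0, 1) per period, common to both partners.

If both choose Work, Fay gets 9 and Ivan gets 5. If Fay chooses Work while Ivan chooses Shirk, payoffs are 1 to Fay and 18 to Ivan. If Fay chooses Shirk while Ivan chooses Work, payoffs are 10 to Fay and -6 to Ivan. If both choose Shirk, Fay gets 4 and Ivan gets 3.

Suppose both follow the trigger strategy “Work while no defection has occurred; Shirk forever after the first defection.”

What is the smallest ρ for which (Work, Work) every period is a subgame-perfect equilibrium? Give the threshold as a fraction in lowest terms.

13/15

Fay: cooperation gives 9 each period; deviation gives 10 once then 4 forever.
  9/(1−ρ) ≥ 10 + 4ρ/(1−ρ) ⇒ ρ ≥ 1/6.
Ivan: cooperation gives 5 each period; deviation gives 18 once then 3 forever.
  ρ ≥ 13/15.
Both must hold, so the binding constraint is Ivan's: ρ ≥ 13/15.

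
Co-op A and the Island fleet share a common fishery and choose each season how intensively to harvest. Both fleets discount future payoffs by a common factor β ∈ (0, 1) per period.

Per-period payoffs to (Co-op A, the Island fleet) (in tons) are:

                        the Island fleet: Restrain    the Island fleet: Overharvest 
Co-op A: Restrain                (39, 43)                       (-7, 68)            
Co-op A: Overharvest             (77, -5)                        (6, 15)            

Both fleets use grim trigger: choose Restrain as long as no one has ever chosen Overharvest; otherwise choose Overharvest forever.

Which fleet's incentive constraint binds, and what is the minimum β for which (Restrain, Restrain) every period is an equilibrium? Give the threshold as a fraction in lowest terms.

Co-op A; β ≥ 38/71

Co-op A: cooperation gives 39 each period; deviation gives 77 once then 6 forever.
  39/(1−β) ≥ 77 + 6β/(1−β) ⇒ β ≥ 38/71.
the Island fleet: cooperation gives 43 each period; deviation gives 68 once then 15 forever.
  β ≥ 25/53.
Both must hold, so the binding constraint is Co-op A's: β ≥ 38/71.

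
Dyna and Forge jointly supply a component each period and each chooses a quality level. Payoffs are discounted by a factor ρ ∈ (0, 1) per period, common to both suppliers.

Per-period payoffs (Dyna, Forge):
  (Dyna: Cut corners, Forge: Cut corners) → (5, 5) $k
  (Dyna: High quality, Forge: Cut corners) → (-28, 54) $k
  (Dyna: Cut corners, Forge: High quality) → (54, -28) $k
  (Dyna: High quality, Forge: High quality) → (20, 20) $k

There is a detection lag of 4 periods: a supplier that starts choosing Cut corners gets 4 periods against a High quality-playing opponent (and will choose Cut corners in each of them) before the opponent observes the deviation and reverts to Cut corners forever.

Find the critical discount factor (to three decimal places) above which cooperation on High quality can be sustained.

0.913

The best deviation is to choose Cut corners for all 4 undetected periods, earning 54 each, then 5 forever once detected.
Deviation value: 54(1−ρ^4)/(1−ρ) + 5ρ^4/(1−ρ); cooperation value: 20/(1−ρ).
IC: 20 ≥ 54(1−ρ^4) + 5ρ^4 = 54 − 49ρ^4.
So ρ^4 ≥ 34/49, giving ρ ≥ (34/49)^(1/4) ≈ 0.913.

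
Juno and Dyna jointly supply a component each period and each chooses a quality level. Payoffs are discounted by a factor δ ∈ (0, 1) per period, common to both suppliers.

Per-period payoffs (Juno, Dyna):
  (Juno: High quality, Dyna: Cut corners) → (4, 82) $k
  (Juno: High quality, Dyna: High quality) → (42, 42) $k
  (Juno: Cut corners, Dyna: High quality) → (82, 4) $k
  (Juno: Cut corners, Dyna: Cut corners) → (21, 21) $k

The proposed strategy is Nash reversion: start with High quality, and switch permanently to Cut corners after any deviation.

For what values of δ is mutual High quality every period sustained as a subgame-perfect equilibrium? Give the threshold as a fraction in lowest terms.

40/61

Cooperation forever yields 42 each period: 42/(1−δ).
Deviating yields 82 once, then 21 forever: 82 + 21δ/(1−δ).
No profitable deviation requires 42/(1−δ) ≥ 82 + 21δ/(1−δ).
Multiplying by (1−δ): 42 ≥ 82(1−δ) + 21δ = 82 − 61δ.
So 61δ ≥ 40, i.e. δ ≥ 40/61.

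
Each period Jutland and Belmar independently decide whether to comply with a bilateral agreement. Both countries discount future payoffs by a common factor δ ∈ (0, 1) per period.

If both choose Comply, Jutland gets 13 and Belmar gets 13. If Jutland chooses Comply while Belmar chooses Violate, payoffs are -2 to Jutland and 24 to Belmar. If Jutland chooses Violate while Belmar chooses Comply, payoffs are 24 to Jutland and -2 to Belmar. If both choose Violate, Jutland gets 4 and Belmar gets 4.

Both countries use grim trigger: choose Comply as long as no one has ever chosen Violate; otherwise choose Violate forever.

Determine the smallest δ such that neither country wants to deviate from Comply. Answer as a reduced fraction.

11/20

13/(1−δ) ≥ 24 + 4δ/(1−δ)
13 ≥ 24 − 20δ
δ ≥ 11/20.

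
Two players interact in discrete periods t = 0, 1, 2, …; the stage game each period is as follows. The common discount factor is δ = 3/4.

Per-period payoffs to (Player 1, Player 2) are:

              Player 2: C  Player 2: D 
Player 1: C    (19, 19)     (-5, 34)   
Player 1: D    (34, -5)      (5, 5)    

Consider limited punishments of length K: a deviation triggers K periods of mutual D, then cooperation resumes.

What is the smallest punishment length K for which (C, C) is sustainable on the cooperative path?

No profitable deviation requires (19−5)(δ+…+δ^K) ≥ 34−19, i.e. δ+…+δ^K ≥ 15/14 ≈ 1.0714.
With δ = 3/4, the partial sums are K=1: 0.7500, K=2: 1.3125.
K = 2 is the first length at which the sum reaches 1.0714.

2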